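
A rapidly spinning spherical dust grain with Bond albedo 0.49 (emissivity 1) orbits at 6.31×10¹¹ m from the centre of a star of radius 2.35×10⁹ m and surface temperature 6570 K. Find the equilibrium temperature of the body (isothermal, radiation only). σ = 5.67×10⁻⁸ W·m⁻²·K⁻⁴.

The star's surface emits σT_*⁴; at distance d the flux is S = σT_*⁴(R_*/d)².
S = 5.67×10⁻⁸·(6570)⁴·(2.35×10⁹/6.31×10¹¹)² = 1465 W/m².
For an isothermal sphere T⁴ = (1−a)S/(4σ) = 3.295×10⁹ K⁴.

T ≈ 240 K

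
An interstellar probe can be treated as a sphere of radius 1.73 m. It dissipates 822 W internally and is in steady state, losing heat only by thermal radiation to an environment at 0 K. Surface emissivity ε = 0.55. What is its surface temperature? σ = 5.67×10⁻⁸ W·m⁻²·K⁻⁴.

T ≈ 163 K

Steady state: internal power = radiated power, P = εσA T⁴.
Radiating area A = 4πr² = 37.61 m².
T⁴ = P/(εσA) = 822/(0.55·5.67×10⁻⁸·37.61) = 7.008×10⁸ K⁴.
T = (7.008×10⁸)^(1/4).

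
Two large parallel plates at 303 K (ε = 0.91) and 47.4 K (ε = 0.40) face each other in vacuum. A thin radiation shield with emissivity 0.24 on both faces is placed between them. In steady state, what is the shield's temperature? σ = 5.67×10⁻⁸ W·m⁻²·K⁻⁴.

T_s ≈ 263 K

In steady state the net flux on the hot side equals that on the cold side.
σ(T₁⁴−T_s⁴)/D₁ = σ(T_s⁴−T₂⁴)/D₂, with D₁ = 1/ε₁+1/ε_s−1 = 4.266, D₂ = 1/ε_s+1/ε₂−1 = 5.667.
Solve for T_s⁴: T_s⁴ = (D₂·T₁⁴ + D₁·T₂⁴)/(D₁+D₂) = 4.811×10⁹ K⁴.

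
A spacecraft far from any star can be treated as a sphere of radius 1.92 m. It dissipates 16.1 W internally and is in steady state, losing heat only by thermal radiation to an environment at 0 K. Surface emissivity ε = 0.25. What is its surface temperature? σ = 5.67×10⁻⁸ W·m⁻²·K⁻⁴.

T ≈ 70.4 K

Steady state: internal power = radiated power, P = εσA T⁴.
Radiating area A = 4πr² = 46.32 m².
T⁴ = P/(εσA) = 16.1/(0.25·5.67×10⁻⁸·46.32) = 2.452×10⁷ K⁴.
T = (2.452×10⁷)^(1/4).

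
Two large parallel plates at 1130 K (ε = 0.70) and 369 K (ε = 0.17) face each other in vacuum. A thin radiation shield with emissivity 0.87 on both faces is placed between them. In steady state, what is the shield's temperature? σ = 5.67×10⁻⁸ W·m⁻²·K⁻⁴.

T_s ≈ 1070 K

In steady state the net flux on the hot side equals that on the cold side.
σ(T₁⁴−T_s⁴)/D₁ = σ(T_s⁴−T₂⁴)/D₂, with D₁ = 1/ε₁+1/ε_s−1 = 1.578, D₂ = 1/ε_s+1/ε₂−1 = 6.032.
Solve for T_s⁴: T_s⁴ = (D₂·T₁⁴ + D₁·T₂⁴)/(D₁+D₂) = 1.296×10¹² K⁴.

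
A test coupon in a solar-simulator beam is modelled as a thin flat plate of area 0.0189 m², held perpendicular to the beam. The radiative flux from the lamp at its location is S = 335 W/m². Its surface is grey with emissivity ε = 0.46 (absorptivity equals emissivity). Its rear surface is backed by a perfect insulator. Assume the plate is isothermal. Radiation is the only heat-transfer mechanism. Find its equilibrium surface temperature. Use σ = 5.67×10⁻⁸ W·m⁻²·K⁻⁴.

T ≈ 277 K

At equilibrium, absorbed power = emitted power.
Absorbing cross-section = A = 0.01890 m²; emitting surface = A = 0.01890 m² (ratio 1).
εS·A_cross = εσ·A_surf·T⁴  ⇒  T⁴ = S/(1σ)   (ε cancels).
T⁴ = 335/(1·5.67×10⁻⁸) = 5.908×10⁹ K⁴.
T = (5.908×10⁹)^(1/4).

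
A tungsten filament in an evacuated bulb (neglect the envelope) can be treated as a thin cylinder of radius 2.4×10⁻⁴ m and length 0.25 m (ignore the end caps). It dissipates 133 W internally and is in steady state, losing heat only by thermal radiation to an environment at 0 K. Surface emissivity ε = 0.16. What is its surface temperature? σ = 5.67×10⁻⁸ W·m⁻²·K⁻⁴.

T ≈ 2500 K

Steady state: internal power = radiated power, P = εσA T⁴.
Radiating area A = 2πrL = 3.770×10⁻⁴ m².
T⁴ = P/(εσA) = 133/(0.16·5.67×10⁻⁸·3.770×10⁻⁴) = 3.889×10¹³ K⁴.
T = (3.889×10¹³)^(1/4).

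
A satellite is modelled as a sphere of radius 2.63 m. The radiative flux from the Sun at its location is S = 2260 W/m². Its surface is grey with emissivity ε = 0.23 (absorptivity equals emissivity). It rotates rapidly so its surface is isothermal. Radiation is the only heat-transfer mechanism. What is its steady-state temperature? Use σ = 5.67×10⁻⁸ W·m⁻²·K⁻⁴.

T ≈ 316 K

At equilibrium, absorbed power = emitted power.
Absorbing cross-section = πr² = 21.73 m²; emitting surface = 4πr² = 86.92 m² (ratio 4).
εS·A_cross = εσ·A_surf·T⁴  ⇒  T⁴ = S/(4σ)   (ε cancels).
T⁴ = 2260/(4·5.67×10⁻⁸) = 9.965×10⁹ K⁴.
T = (9.965×10⁹)^(1/4).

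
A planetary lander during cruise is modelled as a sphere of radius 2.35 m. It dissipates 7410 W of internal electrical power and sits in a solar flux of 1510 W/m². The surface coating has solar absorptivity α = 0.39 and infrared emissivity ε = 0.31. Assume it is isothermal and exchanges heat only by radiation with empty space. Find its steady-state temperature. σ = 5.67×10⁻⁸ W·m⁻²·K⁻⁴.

At steady state, absorbed solar power + internal power = radiated power.
Absorbed: α·S·A_cross = 0.39·1510·17.35 = 10220 W (cross-section πr²).
Total input = 10220 + 7410 = 17630 W.
Radiated: εσ·A_surf·T⁴ with A_surf = 4πr² = 69.40 m².
T⁴ = 17630/(0.31·5.67×10⁻⁸·69.40) = 1.445×10¹⁰ K⁴.

T ≈ 347 K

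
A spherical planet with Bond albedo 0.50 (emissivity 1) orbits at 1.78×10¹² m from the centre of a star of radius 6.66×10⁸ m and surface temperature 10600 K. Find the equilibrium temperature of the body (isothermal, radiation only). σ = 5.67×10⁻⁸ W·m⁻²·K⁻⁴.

The star's surface emits σT_*⁴; at distance d the flux is S = σT_*⁴(R_*/d)².
S = 5.67×10⁻⁸·(10600)⁴·(6.66×10⁸/1.78×10¹²)² = 100.2 W/m².
For an isothermal sphere T⁴ = (1−a)S/(4σ) = 2.209×10⁸ K⁴.

T ≈ 122 K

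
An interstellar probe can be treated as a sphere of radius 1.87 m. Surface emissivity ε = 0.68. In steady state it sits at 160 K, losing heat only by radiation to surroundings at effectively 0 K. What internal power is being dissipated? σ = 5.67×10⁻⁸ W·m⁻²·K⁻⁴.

P ≈ 1110 W

Steady state: P = εσA T⁴.
A = 4πr² = 43.94 m²; T⁴ = (160)⁴ = 6.554×10⁸ K⁴.
P = 0.68 × 5.67×10⁻⁸ × 43.94 × 6.554×10⁸.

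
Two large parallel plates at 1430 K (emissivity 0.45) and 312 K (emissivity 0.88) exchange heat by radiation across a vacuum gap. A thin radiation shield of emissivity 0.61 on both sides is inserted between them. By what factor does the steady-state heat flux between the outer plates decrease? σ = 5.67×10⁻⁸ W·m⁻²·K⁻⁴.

factor ≈ 1.97

Without shield: q₀ = σΔ(T⁴)/(1/ε₁+1/ε₂−1) with denominator 2.359.
With shield the two gaps are in series; the resistances add: (1/ε₁+1/ε_s−1)+(1/ε_s+1/ε₂−1) = 2.862+1.776 = 4.637.
Heat-flux ratio q₀/q = 4.637/2.359.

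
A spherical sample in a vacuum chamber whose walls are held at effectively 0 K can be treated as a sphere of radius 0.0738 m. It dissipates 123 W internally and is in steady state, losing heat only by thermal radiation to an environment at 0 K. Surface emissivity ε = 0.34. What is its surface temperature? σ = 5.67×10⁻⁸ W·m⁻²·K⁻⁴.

T ≈ 553 K

Steady state: internal power = radiated power, P = εσA T⁴.
Radiating area A = 4πr² = 0.06844 m².
T⁴ = P/(εσA) = 123/(0.34·5.67×10⁻⁸·0.06844) = 9.322×10¹⁰ K⁴.
T = (9.322×10¹⁰)^(1/4).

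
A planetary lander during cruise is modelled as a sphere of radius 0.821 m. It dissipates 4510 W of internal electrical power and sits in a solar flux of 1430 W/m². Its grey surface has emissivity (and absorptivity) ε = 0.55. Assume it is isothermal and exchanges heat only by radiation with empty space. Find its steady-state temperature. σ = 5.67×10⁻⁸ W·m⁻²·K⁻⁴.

At steady state, absorbed solar power + internal power = radiated power.
Absorbed: α·S·A_cross = 0.55·1430·2.118 = 1665 W (cross-section πr²).
Total input = 1665 + 4510 = 6175 W.
Radiated: εσ·A_surf·T⁴ with A_surf = 4πr² = 8.470 m².
T⁴ = 6175/(0.55·5.67×10⁻⁸·8.470) = 2.338×10¹⁰ K⁴.

T ≈ 391 K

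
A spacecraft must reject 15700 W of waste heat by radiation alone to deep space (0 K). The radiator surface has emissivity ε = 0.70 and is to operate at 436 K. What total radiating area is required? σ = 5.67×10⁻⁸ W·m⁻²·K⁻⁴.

A ≈ 10.9 m²

P = εσA T⁴ ⇒ A = P/(εσT⁴).
T⁴ = 3.614×10¹⁰ K⁴.
A = 15700/(0.70 × 5.67×10⁻⁸ × 3.614×10¹⁰).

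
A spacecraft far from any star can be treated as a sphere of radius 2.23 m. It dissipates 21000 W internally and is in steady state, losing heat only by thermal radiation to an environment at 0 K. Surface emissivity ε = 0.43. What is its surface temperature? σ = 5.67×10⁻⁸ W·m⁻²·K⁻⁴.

Steady state: internal power = radiated power, P = εσA T⁴.
Radiating area A = 4πr² = 62.49 m².
T⁴ = P/(εσA) = 21000/(0.43·5.67×10⁻⁸·62.49) = 1.378×10¹⁰ K⁴.
T = (1.378×10¹⁰)^(1/4).

T ≈ 343 K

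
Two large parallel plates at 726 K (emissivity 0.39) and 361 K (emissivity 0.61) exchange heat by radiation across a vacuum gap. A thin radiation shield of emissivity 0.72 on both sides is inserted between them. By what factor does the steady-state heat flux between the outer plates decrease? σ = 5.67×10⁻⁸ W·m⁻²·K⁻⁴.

factor ≈ 1.55

Without shield: q₀ = σΔ(T⁴)/(1/ε₁+1/ε₂−1) with denominator 3.203.
With shield the two gaps are in series; the resistances add: (1/ε₁+1/ε_s−1)+(1/ε_s+1/ε₂−1) = 2.953+2.028 = 4.981.
Heat-flux ratio q₀/q = 4.981/3.203.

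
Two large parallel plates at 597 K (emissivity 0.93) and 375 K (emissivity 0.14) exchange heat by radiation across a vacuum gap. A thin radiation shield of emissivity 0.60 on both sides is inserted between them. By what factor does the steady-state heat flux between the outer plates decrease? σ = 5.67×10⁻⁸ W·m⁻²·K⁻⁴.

factor ≈ 1.32

Without shield: q₀ = σΔ(T⁴)/(1/ε₁+1/ε₂−1) with denominator 7.218.
With shield the two gaps are in series; the resistances add: (1/ε₁+1/ε_s−1)+(1/ε_s+1/ε₂−1) = 1.742+7.810 = 9.551.
Heat-flux ratio q₀/q = 9.551/7.218.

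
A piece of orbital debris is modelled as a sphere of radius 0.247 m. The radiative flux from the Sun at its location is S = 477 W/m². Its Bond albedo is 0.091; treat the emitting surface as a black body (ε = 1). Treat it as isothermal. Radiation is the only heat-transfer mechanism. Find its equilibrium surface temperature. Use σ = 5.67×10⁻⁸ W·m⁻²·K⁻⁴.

At equilibrium, absorbed power = emitted power.
Absorbing cross-section = πr² = 0.1917 m²; emitting surface = 4πr² = 0.7667 m² (ratio 4).
(1−a)S·A_cross = εσ·A_surf·T⁴  ⇒  T⁴ = (1−a)S/(4σ).
T⁴ = 0.909·477/(4·5.67×10⁻⁸) = 1.912×10⁹ K⁴.
T = (1.912×10⁹)^(1/4).

T ≈ 209 K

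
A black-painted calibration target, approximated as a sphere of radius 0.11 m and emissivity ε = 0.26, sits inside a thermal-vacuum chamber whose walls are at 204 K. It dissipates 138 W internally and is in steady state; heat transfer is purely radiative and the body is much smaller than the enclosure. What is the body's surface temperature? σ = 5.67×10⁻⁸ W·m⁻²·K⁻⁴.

T ≈ 502 K

For a small grey body in a large enclosure, net radiated power = εσA(T⁴ − T_w⁴).
Steady state: P = εσA(T⁴ − T_w⁴) with A = 4πr² = 0.1521 m².
T⁴ = P/(εσA) + T_w⁴ = 138/(0.26·5.67×10⁻⁸·0.1521) + (204)⁴
    = 6.156×10¹⁰ + 1.732×10⁹ = 6.330×10¹⁰ K⁴.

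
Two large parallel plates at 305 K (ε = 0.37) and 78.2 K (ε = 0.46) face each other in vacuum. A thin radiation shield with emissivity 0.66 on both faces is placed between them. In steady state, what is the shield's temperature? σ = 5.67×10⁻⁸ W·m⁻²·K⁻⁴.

In steady state the net flux on the hot side equals that on the cold side.
σ(T₁⁴−T_s⁴)/D₁ = σ(T_s⁴−T₂⁴)/D₂, with D₁ = 1/ε₁+1/ε_s−1 = 3.218, D₂ = 1/ε_s+1/ε₂−1 = 2.689.
Solve for T_s⁴: T_s⁴ = (D₂·T₁⁴ + D₁·T₂⁴)/(D₁+D₂) = 3.960×10⁹ K⁴.

T_s ≈ 251 K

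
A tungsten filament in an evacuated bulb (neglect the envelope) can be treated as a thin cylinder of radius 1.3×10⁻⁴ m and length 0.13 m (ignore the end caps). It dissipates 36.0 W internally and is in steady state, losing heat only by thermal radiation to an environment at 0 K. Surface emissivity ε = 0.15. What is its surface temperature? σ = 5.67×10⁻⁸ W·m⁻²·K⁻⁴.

Steady state: internal power = radiated power, P = εσA T⁴.
Radiating area A = 2πrL = 1.062×10⁻⁴ m².
T⁴ = P/(εσA) = 36.0/(0.15·5.67×10⁻⁸·1.062×10⁻⁴) = 3.986×10¹³ K⁴.
T = (3.986×10¹³)^(1/4).

T ≈ 2510 K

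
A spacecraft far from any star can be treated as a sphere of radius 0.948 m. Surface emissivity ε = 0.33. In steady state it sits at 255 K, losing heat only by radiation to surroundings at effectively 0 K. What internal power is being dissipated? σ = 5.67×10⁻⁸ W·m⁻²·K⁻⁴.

P ≈ 893 W

Steady state: P = εσA T⁴.
A = 4πr² = 11.29 m²; T⁴ = (255)⁴ = 4.228×10⁹ K⁴.
P = 0.33 × 5.67×10⁻⁸ × 11.29 × 4.228×10⁹.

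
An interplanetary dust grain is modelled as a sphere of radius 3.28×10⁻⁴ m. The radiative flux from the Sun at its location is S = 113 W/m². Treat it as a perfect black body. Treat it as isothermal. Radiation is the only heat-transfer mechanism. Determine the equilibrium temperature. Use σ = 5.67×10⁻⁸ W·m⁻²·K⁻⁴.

T ≈ 149 K

At equilibrium, absorbed power = emitted power.
Absorbing cross-section = πr² = 3.380×10⁻⁷ m²; emitting surface = 4πr² = 1.352×10⁻⁶ m² (ratio 4).
S·A_cross = εσ·A_surf·T⁴  ⇒  T⁴ = S/(4σ).
T⁴ = 1.00·113/(4·5.67×10⁻⁸) = 4.982×10⁸ K⁴.
T = (4.982×10⁸)^(1/4).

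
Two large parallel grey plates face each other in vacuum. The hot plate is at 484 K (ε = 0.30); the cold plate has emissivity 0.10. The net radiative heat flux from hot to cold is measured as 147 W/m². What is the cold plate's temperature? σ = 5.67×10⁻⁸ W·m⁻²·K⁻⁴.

q = σ(T₁⁴ − T₂⁴)/(1/ε₁ + 1/ε₂ − 1); denominator = 12.33.
T₂⁴ = T₁⁴ − q·(1/ε₁+1/ε₂−1)/σ = 5.488×10¹⁰ − 147·12.33/5.67×10⁻⁸
    = 2.290×10¹⁰ K⁴.

T₂ ≈ 389 K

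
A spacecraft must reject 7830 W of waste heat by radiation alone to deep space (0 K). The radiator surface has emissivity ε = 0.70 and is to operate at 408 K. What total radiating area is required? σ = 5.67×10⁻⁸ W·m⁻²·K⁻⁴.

A ≈ 7.12 m²

P = εσA T⁴ ⇒ A = P/(εσT⁴).
T⁴ = 2.771×10¹⁰ K⁴.
A = 7830/(0.70 × 5.67×10⁻⁸ × 2.771×10¹⁰).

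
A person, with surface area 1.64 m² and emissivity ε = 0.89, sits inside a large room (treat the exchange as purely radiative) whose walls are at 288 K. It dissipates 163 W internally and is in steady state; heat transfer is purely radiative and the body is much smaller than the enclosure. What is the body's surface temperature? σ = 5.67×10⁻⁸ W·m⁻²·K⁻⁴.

T ≈ 307 K

For a small grey body in a large enclosure, net radiated power = εσA(T⁴ − T_w⁴).
Steady state: P = εσA(T⁴ − T_w⁴) with A = 1.64 m².
T⁴ = P/(εσA) + T_w⁴ = 163/(0.89·5.67×10⁻⁸·1.640) + (288)⁴
    = 1.970×10⁹ + 6.880×10⁹ = 8.849×10⁹ K⁴.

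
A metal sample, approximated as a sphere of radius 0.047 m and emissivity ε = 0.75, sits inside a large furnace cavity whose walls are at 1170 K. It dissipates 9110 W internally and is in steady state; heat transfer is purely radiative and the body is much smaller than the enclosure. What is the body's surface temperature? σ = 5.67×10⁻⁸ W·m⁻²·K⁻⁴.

For a small grey body in a large enclosure, net radiated power = εσA(T⁴ − T_w⁴).
Steady state: P = εσA(T⁴ − T_w⁴) with A = 4πr² = 0.02776 m².
T⁴ = P/(εσA) + T_w⁴ = 9110/(0.75·5.67×10⁻⁸·0.02776) + (1170)⁴
    = 7.717×10¹² + 1.874×10¹² = 9.591×10¹² K⁴.

T ≈ 1760 K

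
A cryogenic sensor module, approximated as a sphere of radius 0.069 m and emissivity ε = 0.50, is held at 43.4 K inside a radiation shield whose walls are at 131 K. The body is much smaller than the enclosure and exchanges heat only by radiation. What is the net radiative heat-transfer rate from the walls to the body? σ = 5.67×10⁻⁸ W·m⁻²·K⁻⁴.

P_net ≈ 0.493 W

For a small grey body in a large enclosure: P_net = εσA(T_body⁴ − T_wall⁴).
A = 4πr² = 0.05983 m²; T_body⁴ − T_wall⁴ = 3.548×10⁶ − 2.945×10⁸ = -2.910×10⁸ K⁴.
|P_net| = 0.50·5.67×10⁻⁸·0.05983·2.910×10⁸.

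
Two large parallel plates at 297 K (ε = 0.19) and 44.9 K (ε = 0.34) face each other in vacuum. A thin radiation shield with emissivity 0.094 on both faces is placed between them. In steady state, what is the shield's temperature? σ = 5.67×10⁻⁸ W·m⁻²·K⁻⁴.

In steady state the net flux on the hot side equals that on the cold side.
σ(T₁⁴−T_s⁴)/D₁ = σ(T_s⁴−T₂⁴)/D₂, with D₁ = 1/ε₁+1/ε_s−1 = 14.90, D₂ = 1/ε_s+1/ε₂−1 = 12.58.
Solve for T_s⁴: T_s⁴ = (D₂·T₁⁴ + D₁·T₂⁴)/(D₁+D₂) = 3.564×10⁹ K⁴.

T_s ≈ 244 K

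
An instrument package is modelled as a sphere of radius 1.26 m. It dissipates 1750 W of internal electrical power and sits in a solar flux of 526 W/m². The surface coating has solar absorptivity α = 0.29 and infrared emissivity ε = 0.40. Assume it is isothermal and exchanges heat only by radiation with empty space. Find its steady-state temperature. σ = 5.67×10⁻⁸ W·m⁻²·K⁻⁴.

At steady state, absorbed solar power + internal power = radiated power.
Absorbed: α·S·A_cross = 0.29·526·4.988 = 760.8 W (cross-section πr²).
Total input = 760.8 + 1750 = 2511 W.
Radiated: εσ·A_surf·T⁴ with A_surf = 4πr² = 19.95 m².
T⁴ = 2511/(0.40·5.67×10⁻⁸·19.95) = 5.549×10⁹ K⁴.

T ≈ 273 K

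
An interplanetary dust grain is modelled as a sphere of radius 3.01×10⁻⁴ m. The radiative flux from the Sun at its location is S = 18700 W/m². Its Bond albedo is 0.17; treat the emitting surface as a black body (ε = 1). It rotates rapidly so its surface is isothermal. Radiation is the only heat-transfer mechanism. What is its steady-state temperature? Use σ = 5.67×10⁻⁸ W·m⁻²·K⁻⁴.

T ≈ 511 K

At equilibrium, absorbed power = emitted power.
Absorbing cross-section = πr² = 2.846×10⁻⁷ m²; emitting surface = 4πr² = 1.139×10⁻⁶ m² (ratio 4).
(1−a)S·A_cross = εσ·A_surf·T⁴  ⇒  T⁴ = (1−a)S/(4σ).
T⁴ = 0.830·18700/(4·5.67×10⁻⁸) = 6.843×10¹⁰ K⁴.
T = (6.843×10¹⁰)^(1/4).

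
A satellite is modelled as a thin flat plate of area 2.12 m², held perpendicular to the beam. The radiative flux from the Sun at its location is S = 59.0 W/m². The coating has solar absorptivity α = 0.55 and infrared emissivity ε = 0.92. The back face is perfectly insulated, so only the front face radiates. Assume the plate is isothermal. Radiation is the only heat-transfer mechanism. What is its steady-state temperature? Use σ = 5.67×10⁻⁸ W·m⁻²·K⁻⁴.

At equilibrium, absorbed power = emitted power.
Absorbing cross-section = A = 2.120 m²; emitting surface = A = 2.120 m² (ratio 1).
αS·A_cross = εσ·A_surf·T⁴  ⇒  T⁴ = αS/(ε·1σ).
T⁴ = 0.550·59.0/(0.92·1·5.67×10⁻⁸) = 6.221×10⁸ K⁴.
T = (6.221×10⁸)^(1/4).

T ≈ 158 K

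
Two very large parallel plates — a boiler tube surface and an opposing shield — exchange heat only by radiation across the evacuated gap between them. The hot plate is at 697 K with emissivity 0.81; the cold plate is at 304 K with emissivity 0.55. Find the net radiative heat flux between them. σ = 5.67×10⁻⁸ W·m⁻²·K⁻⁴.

q ≈ 6280 W/m²

For two infinite grey parallel plates, q = σ(T₁⁴ − T₂⁴)/(1/ε₁ + 1/ε₂ − 1).
T₁⁴ − T₂⁴ = 2.360×10¹¹ − 8.541×10⁹ = 2.275×10¹¹ K⁴.
1/ε₁ + 1/ε₂ − 1 = 1.235 + 1.818 − 1 = 2.053.
q = 5.67×10⁻⁸ × 2.275×10¹¹ / 2.053.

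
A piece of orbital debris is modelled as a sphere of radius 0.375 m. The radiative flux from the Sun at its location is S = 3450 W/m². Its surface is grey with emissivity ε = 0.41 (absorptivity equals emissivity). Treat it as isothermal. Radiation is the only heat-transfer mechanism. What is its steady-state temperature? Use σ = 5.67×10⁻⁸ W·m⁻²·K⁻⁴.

At equilibrium, absorbed power = emitted power.
Absorbing cross-section = πr² = 0.4418 m²; emitting surface = 4πr² = 1.767 m² (ratio 4).
εS·A_cross = εσ·A_surf·T⁴  ⇒  T⁴ = S/(4σ)   (ε cancels).
T⁴ = 3450/(4·5.67×10⁻⁸) = 1.521×10¹⁰ K⁴.
T = (1.521×10¹⁰)^(1/4).

T ≈ 351 K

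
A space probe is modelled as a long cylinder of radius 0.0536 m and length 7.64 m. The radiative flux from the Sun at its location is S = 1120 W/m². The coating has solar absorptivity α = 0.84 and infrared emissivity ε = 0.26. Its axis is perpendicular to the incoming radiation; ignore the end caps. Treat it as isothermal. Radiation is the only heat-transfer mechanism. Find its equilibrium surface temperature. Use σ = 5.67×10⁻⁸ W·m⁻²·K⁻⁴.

At equilibrium, absorbed power = emitted power.
Absorbing cross-section = 2rL = 0.8190 m²; emitting surface = 2πrL = 2.573 m² (ratio π).
αS·A_cross = εσ·A_surf·T⁴  ⇒  T⁴ = αS/(ε·πσ).
T⁴ = 0.840·1120/(0.26·π·5.67×10⁻⁸) = 2.031×10¹⁰ K⁴.
T = (2.031×10¹⁰)^(1/4).

T ≈ 378 K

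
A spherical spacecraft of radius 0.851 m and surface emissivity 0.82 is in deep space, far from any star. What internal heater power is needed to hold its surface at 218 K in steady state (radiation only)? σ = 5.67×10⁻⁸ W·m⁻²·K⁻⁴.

P ≈ 956 W

P = εσ·4πr²·T⁴.
4πr² = 9.101 m²; T⁴ = 2.259×10⁹ K⁴.
P = 0.82·5.67×10⁻⁸·9.101·2.259×10⁹.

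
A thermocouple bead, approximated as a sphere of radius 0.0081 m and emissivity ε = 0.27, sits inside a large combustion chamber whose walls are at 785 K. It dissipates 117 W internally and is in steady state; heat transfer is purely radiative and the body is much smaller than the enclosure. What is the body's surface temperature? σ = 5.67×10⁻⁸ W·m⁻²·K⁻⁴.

For a small grey body in a large enclosure, net radiated power = εσA(T⁴ − T_w⁴).
Steady state: P = εσA(T⁴ − T_w⁴) with A = 4πr² = 8.245×10⁻⁴ m².
T⁴ = P/(εσA) + T_w⁴ = 117/(0.27·5.67×10⁻⁸·8.245×10⁻⁴) + (785)⁴
    = 9.270×10¹² + 3.797×10¹¹ = 9.649×10¹² K⁴.

T ≈ 1760 K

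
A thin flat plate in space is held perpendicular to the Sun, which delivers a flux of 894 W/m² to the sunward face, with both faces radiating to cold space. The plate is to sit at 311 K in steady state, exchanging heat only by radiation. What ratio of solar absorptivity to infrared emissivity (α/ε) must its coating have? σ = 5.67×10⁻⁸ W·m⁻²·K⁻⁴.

Balance: αS·A = εσ·2A·T⁴ ⇒ α/ε = 2σT⁴/S.
α/ε = 2·5.67×10⁻⁸·(311)⁴/894 = 2·5.67×10⁻⁸·9.355×10⁹/894.

α/ε ≈ 1.19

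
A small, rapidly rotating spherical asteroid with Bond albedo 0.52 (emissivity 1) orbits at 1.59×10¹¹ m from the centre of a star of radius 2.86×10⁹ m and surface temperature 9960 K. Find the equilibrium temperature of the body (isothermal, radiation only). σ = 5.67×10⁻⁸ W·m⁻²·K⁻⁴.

The star's surface emits σT_*⁴; at distance d the flux is S = σT_*⁴(R_*/d)².
S = 5.67×10⁻⁸·(9960)⁴·(2.86×10⁹/1.59×10¹¹)² = 1.805×10⁵ W/m².
For an isothermal sphere T⁴ = (1−a)S/(4σ) = 3.821×10¹¹ K⁴.

T ≈ 786 K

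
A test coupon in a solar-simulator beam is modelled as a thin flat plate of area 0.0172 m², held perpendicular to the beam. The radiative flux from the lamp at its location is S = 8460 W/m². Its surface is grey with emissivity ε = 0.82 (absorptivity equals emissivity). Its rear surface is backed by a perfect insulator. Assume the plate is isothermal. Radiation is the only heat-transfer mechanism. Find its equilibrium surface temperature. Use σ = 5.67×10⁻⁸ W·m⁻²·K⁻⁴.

T ≈ 622 K

At equilibrium, absorbed power = emitted power.
Absorbing cross-section = A = 0.01720 m²; emitting surface = A = 0.01720 m² (ratio 1).
εS·A_cross = εσ·A_surf·T⁴  ⇒  T⁴ = S/(1σ)   (ε cancels).
T⁴ = 8460/(1·5.67×10⁻⁸) = 1.492×10¹¹ K⁴.
T = (1.492×10¹¹)^(1/4).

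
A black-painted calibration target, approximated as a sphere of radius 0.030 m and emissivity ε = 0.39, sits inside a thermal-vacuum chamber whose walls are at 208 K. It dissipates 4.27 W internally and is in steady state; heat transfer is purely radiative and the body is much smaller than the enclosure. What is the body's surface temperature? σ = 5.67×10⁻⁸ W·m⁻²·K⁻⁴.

T ≈ 371 K

For a small grey body in a large enclosure, net radiated power = εσA(T⁴ − T_w⁴).
Steady state: P = εσA(T⁴ − T_w⁴) with A = 4πr² = 0.01131 m².
T⁴ = P/(εσA) + T_w⁴ = 4.27/(0.39·5.67×10⁻⁸·0.01131) + (208)⁴
    = 1.707×10¹⁰ + 1.872×10⁹ = 1.895×10¹⁰ K⁴.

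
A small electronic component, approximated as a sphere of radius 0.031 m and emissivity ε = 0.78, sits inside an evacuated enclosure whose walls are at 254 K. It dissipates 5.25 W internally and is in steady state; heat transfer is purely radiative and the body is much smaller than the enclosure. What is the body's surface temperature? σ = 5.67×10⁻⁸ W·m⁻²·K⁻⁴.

T ≈ 344 K

For a small grey body in a large enclosure, net radiated power = εσA(T⁴ − T_w⁴).
Steady state: P = εσA(T⁴ − T_w⁴) with A = 4πr² = 0.01208 m².
T⁴ = P/(εσA) + T_w⁴ = 5.25/(0.78·5.67×10⁻⁸·0.01208) + (254)⁴
    = 9.830×10⁹ + 4.162×10⁹ = 1.399×10¹⁰ K⁴.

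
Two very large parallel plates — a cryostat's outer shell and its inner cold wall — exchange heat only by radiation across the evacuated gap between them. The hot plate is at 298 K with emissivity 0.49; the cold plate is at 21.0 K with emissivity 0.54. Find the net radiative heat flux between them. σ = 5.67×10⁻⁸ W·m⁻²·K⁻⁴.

For two infinite grey parallel plates, q = σ(T₁⁴ − T₂⁴)/(1/ε₁ + 1/ε₂ − 1).
T₁⁴ − T₂⁴ = 7.886×10⁹ − 1.945×10⁵ = 7.886×10⁹ K⁴.
1/ε₁ + 1/ε₂ − 1 = 2.041 + 1.852 − 1 = 2.893.
q = 5.67×10⁻⁸ × 7.886×10⁹ / 2.893.

q ≈ 155 W/m²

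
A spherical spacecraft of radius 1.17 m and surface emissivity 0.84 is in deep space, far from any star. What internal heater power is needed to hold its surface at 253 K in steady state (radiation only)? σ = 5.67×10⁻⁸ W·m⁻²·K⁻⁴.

P = εσ·4πr²·T⁴.
4πr² = 17.20 m²; T⁴ = 4.097×10⁹ K⁴.
P = 0.84·5.67×10⁻⁸·17.20·4.097×10⁹.

P ≈ 3360 W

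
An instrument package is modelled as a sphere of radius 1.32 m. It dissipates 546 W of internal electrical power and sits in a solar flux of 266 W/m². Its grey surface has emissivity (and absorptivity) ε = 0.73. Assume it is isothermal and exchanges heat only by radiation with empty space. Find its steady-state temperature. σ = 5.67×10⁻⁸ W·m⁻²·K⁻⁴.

T ≈ 205 K

At steady state, absorbed solar power + internal power = radiated power.
Absorbed: α·S·A_cross = 0.73·266·5.474 = 1063 W (cross-section πr²).
Total input = 1063 + 546 = 1609 W.
Radiated: εσ·A_surf·T⁴ with A_surf = 4πr² = 21.90 m².
T⁴ = 1609/(0.73·5.67×10⁻⁸·21.90) = 1.775×10⁹ K⁴.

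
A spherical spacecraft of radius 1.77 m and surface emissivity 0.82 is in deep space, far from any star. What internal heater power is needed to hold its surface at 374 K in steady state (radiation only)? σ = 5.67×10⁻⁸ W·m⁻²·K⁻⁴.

P ≈ 35800 W

P = εσ·4πr²·T⁴.
4πr² = 39.37 m²; T⁴ = 1.957×10¹⁰ K⁴.
P = 0.82·5.67×10⁻⁸·39.37·1.957×10¹⁰.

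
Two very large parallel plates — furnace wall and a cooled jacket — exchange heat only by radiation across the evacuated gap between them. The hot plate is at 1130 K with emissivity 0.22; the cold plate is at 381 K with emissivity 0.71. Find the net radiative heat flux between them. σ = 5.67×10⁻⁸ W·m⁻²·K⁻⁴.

For two infinite grey parallel plates, q = σ(T₁⁴ − T₂⁴)/(1/ε₁ + 1/ε₂ − 1).
T₁⁴ − T₂⁴ = 1.630×10¹² − 2.107×10¹⁰ = 1.609×10¹² K⁴.
1/ε₁ + 1/ε₂ − 1 = 4.545 + 1.408 − 1 = 4.954.
q = 5.67×10⁻⁸ × 1.609×10¹² / 4.954.

q ≈ 18400 W/m²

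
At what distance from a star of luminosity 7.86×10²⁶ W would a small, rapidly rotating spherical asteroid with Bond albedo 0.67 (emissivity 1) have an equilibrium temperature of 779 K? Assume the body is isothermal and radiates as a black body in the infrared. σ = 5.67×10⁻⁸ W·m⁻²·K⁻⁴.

d ≈ 1.57×10¹⁰ m

For an isothermal black-emitting sphere, (1−a)S·πr² = σ·4πr²·T⁴ ⇒ S = 4σT⁴/(1−a).
S = 4·5.67×10⁻⁸·(779)⁴/0.330 = 2.531×10⁵ W/m².
Flux falls as S = L/(4πd²), so d = √(L/(4πS)) = √(7.86×10²⁶/(4π·2.531×10⁵)).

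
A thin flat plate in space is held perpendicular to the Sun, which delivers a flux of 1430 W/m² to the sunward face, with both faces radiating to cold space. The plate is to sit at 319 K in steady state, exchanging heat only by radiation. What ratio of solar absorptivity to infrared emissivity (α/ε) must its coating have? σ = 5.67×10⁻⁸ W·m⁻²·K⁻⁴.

Balance: αS·A = εσ·2A·T⁴ ⇒ α/ε = 2σT⁴/S.
α/ε = 2·5.67×10⁻⁸·(319)⁴/1430 = 2·5.67×10⁻⁸·1.036×10¹⁰/1430.

α/ε ≈ 0.821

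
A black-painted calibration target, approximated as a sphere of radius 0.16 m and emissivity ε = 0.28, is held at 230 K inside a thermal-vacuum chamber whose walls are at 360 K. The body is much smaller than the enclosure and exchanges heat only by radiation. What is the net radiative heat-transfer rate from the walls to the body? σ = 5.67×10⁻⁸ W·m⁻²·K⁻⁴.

For a small grey body in a large enclosure: P_net = εσA(T_body⁴ − T_wall⁴).
A = 4πr² = 0.3217 m²; T_body⁴ − T_wall⁴ = 2.798×10⁹ − 1.680×10¹⁰ = -1.400×10¹⁰ K⁴.
|P_net| = 0.28·5.67×10⁻⁸·0.3217·1.400×10¹⁰.

P_net ≈ 71.5 W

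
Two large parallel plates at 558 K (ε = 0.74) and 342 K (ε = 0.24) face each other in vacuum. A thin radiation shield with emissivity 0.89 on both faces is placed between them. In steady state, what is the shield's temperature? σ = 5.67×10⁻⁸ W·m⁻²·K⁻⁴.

In steady state the net flux on the hot side equals that on the cold side.
σ(T₁⁴−T_s⁴)/D₁ = σ(T_s⁴−T₂⁴)/D₂, with D₁ = 1/ε₁+1/ε_s−1 = 1.475, D₂ = 1/ε_s+1/ε₂−1 = 4.290.
Solve for T_s⁴: T_s⁴ = (D₂·T₁⁴ + D₁·T₂⁴)/(D₁+D₂) = 7.564×10¹⁰ K⁴.

T_s ≈ 524 K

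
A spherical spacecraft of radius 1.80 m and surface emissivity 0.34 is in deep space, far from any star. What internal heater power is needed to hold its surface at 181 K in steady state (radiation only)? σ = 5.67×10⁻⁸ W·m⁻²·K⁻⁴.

P = εσ·4πr²·T⁴.
4πr² = 40.72 m²; T⁴ = 1.073×10⁹ K⁴.
P = 0.34·5.67×10⁻⁸·40.72·1.073×10⁹.

P ≈ 842 W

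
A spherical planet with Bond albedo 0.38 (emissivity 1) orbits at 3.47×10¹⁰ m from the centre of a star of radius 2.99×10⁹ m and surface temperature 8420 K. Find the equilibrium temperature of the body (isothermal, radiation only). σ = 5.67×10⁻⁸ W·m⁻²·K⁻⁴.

T ≈ 1550 K

The star's surface emits σT_*⁴; at distance d the flux is S = σT_*⁴(R_*/d)².
S = 5.67×10⁻⁸·(8420)⁴·(2.99×10⁹/3.47×10¹⁰)² = 2.116×10⁶ W/m².
For an isothermal sphere T⁴ = (1−a)S/(4σ) = 5.784×10¹² K⁴.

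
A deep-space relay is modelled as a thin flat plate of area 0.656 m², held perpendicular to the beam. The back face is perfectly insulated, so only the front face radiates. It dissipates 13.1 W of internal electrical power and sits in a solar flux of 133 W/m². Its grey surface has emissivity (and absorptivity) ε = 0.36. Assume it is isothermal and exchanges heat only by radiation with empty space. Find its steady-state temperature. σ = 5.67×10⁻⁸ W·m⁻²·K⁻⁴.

At steady state, absorbed solar power + internal power = radiated power.
Absorbed: α·S·A_cross = 0.36·133·0.6560 = 31.41 W (cross-section A).
Total input = 31.41 + 13.1 = 44.51 W.
Radiated: εσ·A_surf·T⁴ with A_surf = A = 0.6560 m².
T⁴ = 44.51/(0.36·5.67×10⁻⁸·0.6560) = 3.324×10⁹ K⁴.

T ≈ 240 K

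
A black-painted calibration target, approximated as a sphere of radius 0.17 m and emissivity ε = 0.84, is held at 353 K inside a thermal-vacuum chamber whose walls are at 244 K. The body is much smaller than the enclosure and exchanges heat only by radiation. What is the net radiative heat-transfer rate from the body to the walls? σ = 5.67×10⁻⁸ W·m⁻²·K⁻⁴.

For a small grey body in a large enclosure: P_net = εσA(T_body⁴ − T_wall⁴).
A = 4πr² = 0.3632 m²; T_body⁴ − T_wall⁴ = 1.553×10¹⁰ − 3.545×10⁹ = 1.198×10¹⁰ K⁴.
|P_net| = 0.84·5.67×10⁻⁸·0.3632·1.198×10¹⁰.

P_net ≈ 207 W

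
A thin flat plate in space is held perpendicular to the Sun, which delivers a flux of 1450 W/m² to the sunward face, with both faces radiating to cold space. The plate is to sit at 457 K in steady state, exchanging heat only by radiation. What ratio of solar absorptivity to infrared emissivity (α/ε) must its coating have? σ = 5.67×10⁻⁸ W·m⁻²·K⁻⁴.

α/ε ≈ 3.41

Balance: αS·A = εσ·2A·T⁴ ⇒ α/ε = 2σT⁴/S.
α/ε = 2·5.67×10⁻⁸·(457)⁴/1450 = 2·5.67×10⁻⁸·4.362×10¹⁰/1450.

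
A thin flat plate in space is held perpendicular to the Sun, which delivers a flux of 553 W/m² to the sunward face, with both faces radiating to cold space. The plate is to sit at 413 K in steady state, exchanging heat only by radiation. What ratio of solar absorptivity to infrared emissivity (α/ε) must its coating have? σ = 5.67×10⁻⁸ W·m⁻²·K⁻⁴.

α/ε ≈ 5.97

Balance: αS·A = εσ·2A·T⁴ ⇒ α/ε = 2σT⁴/S.
α/ε = 2·5.67×10⁻⁸·(413)⁴/553 = 2·5.67×10⁻⁸·2.909×10¹⁰/553.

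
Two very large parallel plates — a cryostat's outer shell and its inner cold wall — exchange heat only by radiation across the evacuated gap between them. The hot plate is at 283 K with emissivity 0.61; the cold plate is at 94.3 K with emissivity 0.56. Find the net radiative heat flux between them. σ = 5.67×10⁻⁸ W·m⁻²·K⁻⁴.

For two infinite grey parallel plates, q = σ(T₁⁴ − T₂⁴)/(1/ε₁ + 1/ε₂ − 1).
T₁⁴ − T₂⁴ = 6.414×10⁹ − 7.908×10⁷ = 6.335×10⁹ K⁴.
1/ε₁ + 1/ε₂ − 1 = 1.639 + 1.786 − 1 = 2.425.
q = 5.67×10⁻⁸ × 6.335×10⁹ / 2.425.

q ≈ 148 W/m²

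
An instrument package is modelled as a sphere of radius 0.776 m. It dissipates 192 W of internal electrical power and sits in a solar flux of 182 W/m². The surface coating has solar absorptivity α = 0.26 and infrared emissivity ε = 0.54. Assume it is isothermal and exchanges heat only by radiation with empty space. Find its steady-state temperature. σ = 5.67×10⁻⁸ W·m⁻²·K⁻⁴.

T ≈ 187 K

At steady state, absorbed solar power + internal power = radiated power.
Absorbed: α·S·A_cross = 0.26·182·1.892 = 89.52 W (cross-section πr²).
Total input = 89.52 + 192 = 281.5 W.
Radiated: εσ·A_surf·T⁴ with A_surf = 4πr² = 7.567 m².
T⁴ = 281.5/(0.54·5.67×10⁻⁸·7.567) = 1.215×10⁹ K⁴.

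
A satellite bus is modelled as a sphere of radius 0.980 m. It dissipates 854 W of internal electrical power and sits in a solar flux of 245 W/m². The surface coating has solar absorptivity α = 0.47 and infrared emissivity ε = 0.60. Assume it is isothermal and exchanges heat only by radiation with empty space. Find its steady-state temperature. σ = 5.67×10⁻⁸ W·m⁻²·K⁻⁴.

T ≈ 233 K

At steady state, absorbed solar power + internal power = radiated power.
Absorbed: α·S·A_cross = 0.47·245·3.017 = 347.4 W (cross-section πr²).
Total input = 347.4 + 854 = 1201 W.
Radiated: εσ·A_surf·T⁴ with A_surf = 4πr² = 12.07 m².
T⁴ = 1201/(0.60·5.67×10⁻⁸·12.07) = 2.926×10⁹ K⁴.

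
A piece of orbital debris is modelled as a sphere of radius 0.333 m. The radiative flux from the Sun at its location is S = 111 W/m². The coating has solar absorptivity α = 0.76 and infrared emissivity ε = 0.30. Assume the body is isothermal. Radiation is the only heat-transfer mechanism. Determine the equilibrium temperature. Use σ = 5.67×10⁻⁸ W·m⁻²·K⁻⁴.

T ≈ 188 K

At equilibrium, absorbed power = emitted power.
Absorbing cross-section = πr² = 0.3484 m²; emitting surface = 4πr² = 1.393 m² (ratio 4).
αS·A_cross = εσ·A_surf·T⁴  ⇒  T⁴ = αS/(ε·4σ).
T⁴ = 0.760·111/(0.30·4·5.67×10⁻⁸) = 1.240×10⁹ K⁴.
T = (1.240×10⁹)^(1/4).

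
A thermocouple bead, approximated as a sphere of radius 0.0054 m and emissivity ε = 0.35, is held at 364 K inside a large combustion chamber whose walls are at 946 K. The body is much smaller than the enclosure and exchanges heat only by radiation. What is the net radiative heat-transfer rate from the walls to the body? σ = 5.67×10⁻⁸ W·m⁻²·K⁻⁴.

P_net ≈ 5.70 W

For a small grey body in a large enclosure: P_net = εσA(T_body⁴ − T_wall⁴).
A = 4πr² = 3.664×10⁻⁴ m²; T_body⁴ − T_wall⁴ = 1.756×10¹⁰ − 8.009×10¹¹ = -7.833×10¹¹ K⁴.
|P_net| = 0.35·5.67×10⁻⁸·3.664×10⁻⁴·7.833×10¹¹.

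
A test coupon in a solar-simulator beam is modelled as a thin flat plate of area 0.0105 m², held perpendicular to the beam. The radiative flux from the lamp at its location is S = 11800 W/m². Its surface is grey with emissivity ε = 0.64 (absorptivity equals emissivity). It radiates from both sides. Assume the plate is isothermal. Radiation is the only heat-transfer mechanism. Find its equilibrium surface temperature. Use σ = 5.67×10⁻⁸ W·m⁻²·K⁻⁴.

T ≈ 568 K

At equilibrium, absorbed power = emitted power.
Absorbing cross-section = A = 0.01050 m²; emitting surface = 2A = 0.02100 m² (ratio 2).
εS·A_cross = εσ·A_surf·T⁴  ⇒  T⁴ = S/(2σ)   (ε cancels).
T⁴ = 11800/(2·5.67×10⁻⁸) = 1.041×10¹¹ K⁴.
T = (1.041×10¹¹)^(1/4).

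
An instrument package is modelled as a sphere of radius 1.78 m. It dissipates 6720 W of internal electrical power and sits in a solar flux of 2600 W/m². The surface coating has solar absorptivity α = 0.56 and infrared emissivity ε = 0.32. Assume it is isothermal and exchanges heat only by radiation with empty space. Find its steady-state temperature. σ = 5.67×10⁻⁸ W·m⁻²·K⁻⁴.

T ≈ 414 K

At steady state, absorbed solar power + internal power = radiated power.
Absorbed: α·S·A_cross = 0.56·2600·9.954 = 14490 W (cross-section πr²).
Total input = 14490 + 6720 = 21210 W.
Radiated: εσ·A_surf·T⁴ with A_surf = 4πr² = 39.82 m².
T⁴ = 21210/(0.32·5.67×10⁻⁸·39.82) = 2.936×10¹⁰ K⁴.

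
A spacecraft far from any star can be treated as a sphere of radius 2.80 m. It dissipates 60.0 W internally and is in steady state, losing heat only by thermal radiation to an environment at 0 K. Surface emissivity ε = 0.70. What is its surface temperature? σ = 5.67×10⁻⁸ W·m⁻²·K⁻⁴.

T ≈ 62.6 K

Steady state: internal power = radiated power, P = εσA T⁴.
Radiating area A = 4πr² = 98.52 m².
T⁴ = P/(εσA) = 60.0/(0.70·5.67×10⁻⁸·98.52) = 1.534×10⁷ K⁴.
T = (1.534×10⁷)^(1/4).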